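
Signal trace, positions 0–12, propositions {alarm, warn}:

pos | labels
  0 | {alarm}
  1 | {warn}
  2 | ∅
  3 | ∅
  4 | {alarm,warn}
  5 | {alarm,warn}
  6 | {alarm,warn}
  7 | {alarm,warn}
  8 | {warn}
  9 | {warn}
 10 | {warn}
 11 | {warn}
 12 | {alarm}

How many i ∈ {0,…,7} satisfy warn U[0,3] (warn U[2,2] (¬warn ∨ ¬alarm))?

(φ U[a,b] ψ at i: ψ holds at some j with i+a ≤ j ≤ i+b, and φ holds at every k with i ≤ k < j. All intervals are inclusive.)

4

Evaluate at each i in [0,7]:
  i=0: ✗ (no rhs in [0,3])
  i=1: ✗ (no rhs in [1,4])
  i=2: ✗ (no rhs in [2,5])
  i=3: ✗ (lhs fails at k=3 before rhs at j=6)
  i=4: ✓ (rhs at j=6; lhs holds on [4,5])
  i=5: ✓ (rhs at j=6; lhs holds on [5,5])
  i=6: ✓ (rhs at j=6)
  i=7: ✓ (rhs at j=7)
Positions where it holds: {4, 5, 6, 7} → 4.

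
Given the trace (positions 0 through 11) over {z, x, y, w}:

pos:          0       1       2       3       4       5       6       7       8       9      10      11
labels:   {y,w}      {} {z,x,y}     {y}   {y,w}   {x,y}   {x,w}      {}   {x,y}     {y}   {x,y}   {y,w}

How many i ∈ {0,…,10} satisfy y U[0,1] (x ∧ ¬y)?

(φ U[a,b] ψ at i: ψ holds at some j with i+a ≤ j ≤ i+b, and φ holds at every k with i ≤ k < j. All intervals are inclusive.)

Evaluate at each i in [0,10]:
  i=0: ✗ (no rhs in [0,1])
  i=1: ✗ (no rhs in [1,2])
  i=2: ✗ (no rhs in [2,3])
  i=3: ✗ (no rhs in [3,4])
  i=4: ✗ (no rhs in [4,5])
  i=5: ✓ (rhs at j=6; lhs holds on [5,5])
  i=6: ✓ (rhs at j=6)
  i=7: ✗ (no rhs in [7,8])
  i=8: ✗ (no rhs in [8,9])
  i=9: ✗ (no rhs in [9,10])
  i=10: ✗ (no rhs in [10,11])
Positions where it holds: {5, 6} → 2.

2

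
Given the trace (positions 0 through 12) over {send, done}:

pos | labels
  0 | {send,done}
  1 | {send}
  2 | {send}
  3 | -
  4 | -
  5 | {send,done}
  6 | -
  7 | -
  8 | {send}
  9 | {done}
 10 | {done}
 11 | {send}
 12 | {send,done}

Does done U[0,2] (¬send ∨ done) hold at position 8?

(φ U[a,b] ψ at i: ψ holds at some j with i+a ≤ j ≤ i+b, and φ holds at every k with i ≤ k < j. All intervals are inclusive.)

Need some j in [8,10] with (¬send ∨ done), and done at every k in [8,j-1].
  j=8: (¬send ∨ done) false.
  j=9: (¬send ∨ done) holds, but done fails at k=8 → not this j.
  j=10: (¬send ∨ done) holds, but done fails at k=8 → not this j.
No j in the window works → until fails.

False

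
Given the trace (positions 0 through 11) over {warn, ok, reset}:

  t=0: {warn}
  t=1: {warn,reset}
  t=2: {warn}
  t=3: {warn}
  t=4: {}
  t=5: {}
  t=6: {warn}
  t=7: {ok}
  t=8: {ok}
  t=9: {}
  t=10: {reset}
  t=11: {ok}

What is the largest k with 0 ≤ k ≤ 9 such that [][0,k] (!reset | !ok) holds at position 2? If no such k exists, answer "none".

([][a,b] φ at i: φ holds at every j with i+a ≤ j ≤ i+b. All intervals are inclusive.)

(!reset | !ok) must hold from j=2 onward; find where it first fails.
  j=2: holds
  j=3: holds
  j=4: holds
  j=5: holds
  j=6: holds
  j=7: holds
  j=8: holds
  j=9: holds
  j=10: holds
  j=11: holds
Holds through j=11; largest k = 9.

9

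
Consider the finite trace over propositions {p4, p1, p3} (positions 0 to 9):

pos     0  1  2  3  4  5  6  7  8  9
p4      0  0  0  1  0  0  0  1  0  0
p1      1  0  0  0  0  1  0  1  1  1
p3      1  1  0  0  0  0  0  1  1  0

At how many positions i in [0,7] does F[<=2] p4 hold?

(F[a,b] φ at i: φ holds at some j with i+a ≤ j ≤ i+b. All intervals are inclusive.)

6

Evaluate at each i in [0,7]:
  i=0: ✗ (none in [0,2])
  i=1: ✓ (witness j=3)
  i=2: ✓ (witness j=3)
  i=3: ✓ (witness j=3)
  i=4: ✗ (none in [4,6])
  i=5: ✓ (witness j=7)
  i=6: ✓ (witness j=7)
  i=7: ✓ (witness j=7)
Positions where it holds: {1, 2, 3, 5, 6, 7} → 6.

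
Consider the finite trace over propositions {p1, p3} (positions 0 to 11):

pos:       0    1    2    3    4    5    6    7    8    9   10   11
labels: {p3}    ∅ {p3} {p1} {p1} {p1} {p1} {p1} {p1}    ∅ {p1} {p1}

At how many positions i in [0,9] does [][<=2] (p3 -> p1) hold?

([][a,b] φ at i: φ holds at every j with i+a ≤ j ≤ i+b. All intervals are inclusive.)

Evaluate at each i in [0,9]:
  i=0: ✗ (fails at j=0)
  i=1: ✗ (fails at j=2)
  i=2: ✗ (fails at j=2)
  i=3: ✓ (all of [3,5])
  i=4: ✓ (all of [4,6])
  i=5: ✓ (all of [5,7])
  i=6: ✓ (all of [6,8])
  i=7: ✓ (all of [7,9])
  i=8: ✓ (all of [8,10])
  i=9: ✓ (all of [9,11])
Positions where it holds: {3, 4, 5, 6, 7, 8, 9} → 7.

7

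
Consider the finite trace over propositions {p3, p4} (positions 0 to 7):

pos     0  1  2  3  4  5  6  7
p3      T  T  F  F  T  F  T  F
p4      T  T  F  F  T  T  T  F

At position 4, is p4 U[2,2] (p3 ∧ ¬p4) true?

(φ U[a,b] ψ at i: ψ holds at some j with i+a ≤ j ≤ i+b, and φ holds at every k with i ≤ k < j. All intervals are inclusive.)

Need some j in [6,6] with (p3 ∧ ¬p4), and p4 at every k in [4,j-1].
  j=6: (p3 ∧ ¬p4) false.
No j in the window works → until fails.

No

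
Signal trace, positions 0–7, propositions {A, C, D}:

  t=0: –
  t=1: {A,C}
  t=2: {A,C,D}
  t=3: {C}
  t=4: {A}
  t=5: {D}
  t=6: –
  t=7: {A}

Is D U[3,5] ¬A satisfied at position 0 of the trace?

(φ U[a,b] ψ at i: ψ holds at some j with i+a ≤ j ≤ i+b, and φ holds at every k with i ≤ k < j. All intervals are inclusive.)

Need some j in [3,5] with ¬A, and D at every k in [0,j-1].
  j=3: ¬A holds, but D fails at k=0 → not this j.
  j=4: ¬A false.
  j=5: ¬A holds, but D fails at k=0 → not this j.
No j in the window works → until fails.

No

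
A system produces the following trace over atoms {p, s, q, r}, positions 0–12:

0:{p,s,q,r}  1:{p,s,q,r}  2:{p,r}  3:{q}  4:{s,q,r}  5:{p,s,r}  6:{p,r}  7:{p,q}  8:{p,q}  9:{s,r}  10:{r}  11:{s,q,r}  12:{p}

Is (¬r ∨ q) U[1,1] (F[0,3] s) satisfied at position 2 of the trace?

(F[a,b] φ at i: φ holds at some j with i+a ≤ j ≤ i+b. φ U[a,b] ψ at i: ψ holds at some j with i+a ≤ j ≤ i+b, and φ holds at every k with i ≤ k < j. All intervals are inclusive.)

False

Need some j in [3,3] with F[0,3] s, and (¬r ∨ q) at every k in [2,j-1].
  j=3: F[0,3] s holds, but (¬r ∨ q) fails at k=2 → not this j.
No j in the window works → until fails.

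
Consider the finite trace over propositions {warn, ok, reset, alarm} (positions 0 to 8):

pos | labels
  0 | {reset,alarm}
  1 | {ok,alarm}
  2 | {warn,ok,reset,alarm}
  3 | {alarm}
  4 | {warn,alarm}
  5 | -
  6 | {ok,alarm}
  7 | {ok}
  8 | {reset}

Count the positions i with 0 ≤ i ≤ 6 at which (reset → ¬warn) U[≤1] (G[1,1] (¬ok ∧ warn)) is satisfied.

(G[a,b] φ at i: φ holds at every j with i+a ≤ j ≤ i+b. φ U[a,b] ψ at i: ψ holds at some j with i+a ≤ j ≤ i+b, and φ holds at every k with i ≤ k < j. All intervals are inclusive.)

Evaluate at each i in [0,6]:
  i=0: ✗ (no rhs in [0,1])
  i=1: ✗ (no rhs in [1,2])
  i=2: ✗ (lhs fails at k=2 before rhs at j=3)
  i=3: ✓ (rhs at j=3)
  i=4: ✗ (no rhs in [4,5])
  i=5: ✗ (no rhs in [5,6])
  i=6: ✗ (no rhs in [6,7])
Positions where it holds: {3} → 1.

1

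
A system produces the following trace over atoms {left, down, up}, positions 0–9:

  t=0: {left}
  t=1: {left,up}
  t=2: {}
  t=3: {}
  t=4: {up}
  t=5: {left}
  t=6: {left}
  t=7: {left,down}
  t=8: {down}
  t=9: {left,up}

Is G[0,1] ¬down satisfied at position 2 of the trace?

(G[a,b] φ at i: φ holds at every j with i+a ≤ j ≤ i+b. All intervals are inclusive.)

Yes

Check ¬down at every j in [2,3]:
  j=2: true
  j=3: true
All positions satisfy it → formula holds.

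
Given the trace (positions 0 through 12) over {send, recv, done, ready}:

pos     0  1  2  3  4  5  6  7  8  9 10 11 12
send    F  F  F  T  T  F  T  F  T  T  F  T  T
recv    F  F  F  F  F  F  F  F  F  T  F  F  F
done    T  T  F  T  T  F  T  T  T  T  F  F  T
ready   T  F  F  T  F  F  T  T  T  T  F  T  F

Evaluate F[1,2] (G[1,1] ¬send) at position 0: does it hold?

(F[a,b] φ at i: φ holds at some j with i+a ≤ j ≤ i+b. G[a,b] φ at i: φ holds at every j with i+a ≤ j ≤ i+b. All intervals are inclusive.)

Yes

Check G[1,1] ¬send at each j in [1,2]:
  j=1: holds on [2,2]
  j=2: fails at 3
Found at j=1 → formula holds.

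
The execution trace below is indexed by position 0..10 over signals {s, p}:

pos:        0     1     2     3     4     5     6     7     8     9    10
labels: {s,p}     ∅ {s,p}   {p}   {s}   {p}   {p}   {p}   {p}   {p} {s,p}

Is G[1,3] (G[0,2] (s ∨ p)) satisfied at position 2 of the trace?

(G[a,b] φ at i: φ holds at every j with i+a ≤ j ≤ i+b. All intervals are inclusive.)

Check G[0,2] (s ∨ p) at every j in [3,5]:
  j=3: holds on [3,5]
  j=4: holds on [4,6]
  j=5: holds on [5,7]
All positions satisfy it → formula holds.

Yes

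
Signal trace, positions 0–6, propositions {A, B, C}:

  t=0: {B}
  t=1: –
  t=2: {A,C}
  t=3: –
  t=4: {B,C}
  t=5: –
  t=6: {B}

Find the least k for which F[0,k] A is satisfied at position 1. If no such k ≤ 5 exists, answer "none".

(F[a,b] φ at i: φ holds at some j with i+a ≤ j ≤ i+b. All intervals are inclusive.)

Scan j = 1,2,… for A:
  j=1: fails
  j=2: holds
First hit at j=2, so smallest k = 2-1 = 1.

1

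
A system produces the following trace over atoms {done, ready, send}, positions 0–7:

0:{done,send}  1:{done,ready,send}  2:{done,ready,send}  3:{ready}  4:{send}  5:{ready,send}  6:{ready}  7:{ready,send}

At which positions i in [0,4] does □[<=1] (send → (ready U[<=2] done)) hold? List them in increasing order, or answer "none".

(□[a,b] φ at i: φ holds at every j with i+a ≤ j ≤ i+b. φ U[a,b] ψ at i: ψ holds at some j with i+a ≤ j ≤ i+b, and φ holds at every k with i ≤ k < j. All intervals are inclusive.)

Evaluate at each i in [0,4]:
  i=0: ✓ (all of [0,1])
  i=1: ✓ (all of [1,2])
  i=2: ✓ (all of [2,3])
  i=3: ✗ (fails at j=4)
  i=4: ✗ (fails at j=4)

0, 1, 2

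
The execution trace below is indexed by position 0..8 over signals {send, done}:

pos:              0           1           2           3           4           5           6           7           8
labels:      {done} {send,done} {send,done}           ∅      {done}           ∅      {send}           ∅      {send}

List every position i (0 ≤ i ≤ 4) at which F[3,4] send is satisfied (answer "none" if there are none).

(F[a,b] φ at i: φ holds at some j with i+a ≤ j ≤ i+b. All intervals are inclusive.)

2, 3, 4

Evaluate at each i in [0,4]:
  i=0: ✗ (none in [3,4])
  i=1: ✗ (none in [4,5])
  i=2: ✓ (witness j=6)
  i=3: ✓ (witness j=6)
  i=4: ✓ (witness j=8)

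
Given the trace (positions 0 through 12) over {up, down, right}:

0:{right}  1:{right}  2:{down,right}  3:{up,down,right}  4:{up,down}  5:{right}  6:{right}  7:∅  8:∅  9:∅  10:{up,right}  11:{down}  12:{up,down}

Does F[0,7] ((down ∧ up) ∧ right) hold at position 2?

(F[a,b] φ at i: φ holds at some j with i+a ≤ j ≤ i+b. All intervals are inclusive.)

Holds

Check ((down ∧ up) ∧ right) at each j in [2,9]:
  j=2: false
  j=3: true
  j=4: false
  j=5: false
  j=6: false
  j=7: false
  j=8: false
  j=9: false
Found at j=3 → formula holds.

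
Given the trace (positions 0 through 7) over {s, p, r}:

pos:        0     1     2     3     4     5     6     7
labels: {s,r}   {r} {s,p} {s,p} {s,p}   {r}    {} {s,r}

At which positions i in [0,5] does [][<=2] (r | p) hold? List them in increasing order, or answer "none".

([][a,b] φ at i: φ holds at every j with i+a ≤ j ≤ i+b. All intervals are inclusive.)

0, 1, 2, 3

Evaluate at each i in [0,5]:
  i=0: ✓ (all of [0,2])
  i=1: ✓ (all of [1,3])
  i=2: ✓ (all of [2,4])
  i=3: ✓ (all of [3,5])
  i=4: ✗ (fails at j=6)
  i=5: ✗ (fails at j=6)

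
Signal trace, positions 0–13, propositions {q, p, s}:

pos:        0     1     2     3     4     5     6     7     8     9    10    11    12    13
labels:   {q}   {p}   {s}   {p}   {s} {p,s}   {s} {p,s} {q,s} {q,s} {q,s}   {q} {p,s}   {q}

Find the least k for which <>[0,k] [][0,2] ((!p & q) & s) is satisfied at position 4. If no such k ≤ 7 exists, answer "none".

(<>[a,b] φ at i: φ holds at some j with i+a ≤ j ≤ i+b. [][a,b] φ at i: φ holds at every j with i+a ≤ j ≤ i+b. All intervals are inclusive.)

Scan j = 4,5,… for [][0,2] ((!p & q) & s):
  j=4: fails
  j=5: fails
  j=6: fails
  j=7: fails
  j=8: holds
First hit at j=8, so smallest k = 8-4 = 4.

4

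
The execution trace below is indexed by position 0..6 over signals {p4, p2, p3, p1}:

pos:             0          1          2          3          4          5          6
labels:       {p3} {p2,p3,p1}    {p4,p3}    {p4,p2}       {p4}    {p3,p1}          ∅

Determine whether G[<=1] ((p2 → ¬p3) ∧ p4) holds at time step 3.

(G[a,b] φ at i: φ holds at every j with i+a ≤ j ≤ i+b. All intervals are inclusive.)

Check ((p2 → ¬p3) ∧ p4) at every j in [3,4]:
  j=3: true
  j=4: true
All positions satisfy it → formula holds.

Holds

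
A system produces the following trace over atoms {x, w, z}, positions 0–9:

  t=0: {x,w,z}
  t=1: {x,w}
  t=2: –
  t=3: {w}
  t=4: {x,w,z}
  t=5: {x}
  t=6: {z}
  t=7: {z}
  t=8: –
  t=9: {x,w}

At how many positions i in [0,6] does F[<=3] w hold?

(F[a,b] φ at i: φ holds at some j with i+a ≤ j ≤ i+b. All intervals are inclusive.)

6

Evaluate at each i in [0,6]:
  i=0: ✓ (witness j=0)
  i=1: ✓ (witness j=1)
  i=2: ✓ (witness j=3)
  i=3: ✓ (witness j=3)
  i=4: ✓ (witness j=4)
  i=5: ✗ (none in [5,8])
  i=6: ✓ (witness j=9)
Positions where it holds: {0, 1, 2, 3, 4, 6} → 6.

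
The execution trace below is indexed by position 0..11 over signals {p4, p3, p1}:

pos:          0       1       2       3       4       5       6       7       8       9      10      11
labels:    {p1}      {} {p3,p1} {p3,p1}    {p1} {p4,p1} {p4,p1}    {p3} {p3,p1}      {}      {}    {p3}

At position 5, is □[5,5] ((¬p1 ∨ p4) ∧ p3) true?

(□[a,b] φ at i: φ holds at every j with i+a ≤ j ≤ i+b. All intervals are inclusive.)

False

Check ((¬p1 ∨ p4) ∧ p3) at every j in [10,10]:
  j=10: false
Fails at j=10 → formula fails.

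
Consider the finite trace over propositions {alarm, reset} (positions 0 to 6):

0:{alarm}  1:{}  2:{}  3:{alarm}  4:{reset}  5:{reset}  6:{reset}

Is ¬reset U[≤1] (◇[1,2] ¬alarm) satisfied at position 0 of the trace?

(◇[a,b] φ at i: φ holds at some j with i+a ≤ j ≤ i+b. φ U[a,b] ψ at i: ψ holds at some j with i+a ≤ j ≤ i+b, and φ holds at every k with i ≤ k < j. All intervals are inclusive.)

Need some j in [0,1] with ◇[1,2] ¬alarm, and ¬reset at every k in [0,j-1].
  j=0: ◇[1,2] ¬alarm holds; no prefix to check → satisfied.

Yes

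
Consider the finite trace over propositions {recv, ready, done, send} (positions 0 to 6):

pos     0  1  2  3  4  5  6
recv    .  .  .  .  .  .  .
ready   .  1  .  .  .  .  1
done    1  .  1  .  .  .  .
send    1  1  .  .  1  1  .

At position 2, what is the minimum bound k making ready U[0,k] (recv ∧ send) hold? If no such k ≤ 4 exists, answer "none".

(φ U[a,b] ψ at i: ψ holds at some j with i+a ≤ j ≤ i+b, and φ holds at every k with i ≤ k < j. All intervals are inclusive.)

none

Need earliest j ≥ 2 with (recv ∧ send), and ready at every k in [2,j-1].
  j=2: rhs fails.
  j=3: rhs fails.
  j=4: rhs fails.
  j=5: rhs fails.
  j=6: rhs fails.
No witness within the range → none.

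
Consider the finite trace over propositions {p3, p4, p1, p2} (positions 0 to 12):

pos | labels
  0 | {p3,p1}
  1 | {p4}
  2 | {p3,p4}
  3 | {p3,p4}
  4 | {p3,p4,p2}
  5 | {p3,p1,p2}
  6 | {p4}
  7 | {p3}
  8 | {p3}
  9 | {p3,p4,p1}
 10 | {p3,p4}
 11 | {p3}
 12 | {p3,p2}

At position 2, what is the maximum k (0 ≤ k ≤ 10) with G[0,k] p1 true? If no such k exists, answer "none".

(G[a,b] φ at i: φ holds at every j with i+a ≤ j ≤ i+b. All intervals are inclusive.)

p1 must hold from j=2 onward; find where it first fails.
  j=2: fails → no k works.

none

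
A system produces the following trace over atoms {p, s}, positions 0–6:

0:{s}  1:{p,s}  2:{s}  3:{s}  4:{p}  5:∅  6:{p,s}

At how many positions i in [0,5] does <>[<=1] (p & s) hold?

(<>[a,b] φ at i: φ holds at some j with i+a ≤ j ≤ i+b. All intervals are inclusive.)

Evaluate at each i in [0,5]:
  i=0: ✓ (witness j=1)
  i=1: ✓ (witness j=1)
  i=2: ✗ (none in [2,3])
  i=3: ✗ (none in [3,4])
  i=4: ✗ (none in [4,5])
  i=5: ✓ (witness j=6)
Positions where it holds: {0, 1, 5} → 3.

3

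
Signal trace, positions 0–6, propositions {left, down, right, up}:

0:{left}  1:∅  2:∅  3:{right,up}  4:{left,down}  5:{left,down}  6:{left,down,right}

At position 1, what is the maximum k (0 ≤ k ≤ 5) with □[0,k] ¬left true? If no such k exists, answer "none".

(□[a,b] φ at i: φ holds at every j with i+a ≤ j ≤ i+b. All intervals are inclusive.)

2

¬left must hold from j=1 onward; find where it first fails.
  j=1: holds
  j=2: holds
  j=3: holds
  j=4: fails
Holds on [1,3], so largest k = 2.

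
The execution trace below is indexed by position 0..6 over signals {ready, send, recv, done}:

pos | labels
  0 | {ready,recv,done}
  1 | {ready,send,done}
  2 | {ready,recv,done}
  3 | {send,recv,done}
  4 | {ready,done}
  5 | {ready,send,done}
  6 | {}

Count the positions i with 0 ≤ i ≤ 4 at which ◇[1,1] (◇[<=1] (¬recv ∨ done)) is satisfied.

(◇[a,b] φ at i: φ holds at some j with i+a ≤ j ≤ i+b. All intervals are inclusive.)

5

Evaluate at each i in [0,4]:
  i=0: ✓ (witness j=1)
  i=1: ✓ (witness j=2)
  i=2: ✓ (witness j=3)
  i=3: ✓ (witness j=4)
  i=4: ✓ (witness j=5)
Positions where it holds: {0, 1, 2, 3, 4} → 5.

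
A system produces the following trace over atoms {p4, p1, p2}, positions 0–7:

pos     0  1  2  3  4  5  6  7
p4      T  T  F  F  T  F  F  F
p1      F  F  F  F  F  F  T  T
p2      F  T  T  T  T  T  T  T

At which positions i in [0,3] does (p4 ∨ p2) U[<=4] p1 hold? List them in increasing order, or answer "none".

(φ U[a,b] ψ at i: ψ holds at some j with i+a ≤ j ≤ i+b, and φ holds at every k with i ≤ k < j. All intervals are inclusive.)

2, 3

Evaluate at each i in [0,3]:
  i=0: ✗ (no rhs in [0,4])
  i=1: ✗ (no rhs in [1,5])
  i=2: ✓ (rhs at j=6; lhs holds on [2,5])
  i=3: ✓ (rhs at j=6; lhs holds on [3,5])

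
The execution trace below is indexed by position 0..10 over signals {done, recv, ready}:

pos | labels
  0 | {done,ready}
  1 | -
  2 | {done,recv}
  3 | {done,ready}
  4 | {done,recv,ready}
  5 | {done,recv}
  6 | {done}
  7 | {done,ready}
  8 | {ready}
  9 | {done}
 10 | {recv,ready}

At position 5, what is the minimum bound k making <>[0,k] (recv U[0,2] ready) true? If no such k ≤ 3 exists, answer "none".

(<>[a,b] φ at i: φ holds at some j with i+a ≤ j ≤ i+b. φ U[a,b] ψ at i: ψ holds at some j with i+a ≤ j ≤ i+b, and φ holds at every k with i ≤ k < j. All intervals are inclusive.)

Scan j = 5,6,… for (recv U[0,2] ready):
  j=5: fails
  j=6: fails
  j=7: holds
First hit at j=7, so smallest k = 7-5 = 2.

2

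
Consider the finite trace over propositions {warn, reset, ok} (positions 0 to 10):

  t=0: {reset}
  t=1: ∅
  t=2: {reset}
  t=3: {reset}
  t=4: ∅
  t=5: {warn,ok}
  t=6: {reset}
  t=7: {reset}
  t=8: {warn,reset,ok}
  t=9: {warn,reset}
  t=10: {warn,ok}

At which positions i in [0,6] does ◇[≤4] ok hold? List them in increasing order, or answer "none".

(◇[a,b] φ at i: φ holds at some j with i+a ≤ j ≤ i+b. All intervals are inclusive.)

Evaluate at each i in [0,6]:
  i=0: ✗ (none in [0,4])
  i=1: ✓ (witness j=5)
  i=2: ✓ (witness j=5)
  i=3: ✓ (witness j=5)
  i=4: ✓ (witness j=5)
  i=5: ✓ (witness j=5)
  i=6: ✓ (witness j=8)

1, 2, 3, 4, 5, 6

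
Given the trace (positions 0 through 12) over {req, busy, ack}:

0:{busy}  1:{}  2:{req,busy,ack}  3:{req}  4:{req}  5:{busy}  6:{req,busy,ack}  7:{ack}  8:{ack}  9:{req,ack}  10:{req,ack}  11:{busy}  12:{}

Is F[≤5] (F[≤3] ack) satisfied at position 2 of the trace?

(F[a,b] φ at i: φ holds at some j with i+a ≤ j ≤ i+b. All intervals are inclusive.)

Yes

Check F[≤3] ack at each j in [2,7]:
  j=2: holds (witness at 2)
  j=3: holds (witness at 6)
  j=4: holds (witness at 6)
  j=5: holds (witness at 6)
  j=6: holds (witness at 6)
  j=7: holds (witness at 7)
Found at j=2 → formula holds.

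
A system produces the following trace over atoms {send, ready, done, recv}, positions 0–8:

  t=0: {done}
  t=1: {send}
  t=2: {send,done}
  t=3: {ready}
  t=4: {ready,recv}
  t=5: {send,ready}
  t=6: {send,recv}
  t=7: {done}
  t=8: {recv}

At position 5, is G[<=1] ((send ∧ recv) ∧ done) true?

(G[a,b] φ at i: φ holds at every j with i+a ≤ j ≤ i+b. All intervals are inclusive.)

Check ((send ∧ recv) ∧ done) at every j in [5,6]:
  j=5: false
  j=6: false
Fails at j=5 → formula fails.

Does not hold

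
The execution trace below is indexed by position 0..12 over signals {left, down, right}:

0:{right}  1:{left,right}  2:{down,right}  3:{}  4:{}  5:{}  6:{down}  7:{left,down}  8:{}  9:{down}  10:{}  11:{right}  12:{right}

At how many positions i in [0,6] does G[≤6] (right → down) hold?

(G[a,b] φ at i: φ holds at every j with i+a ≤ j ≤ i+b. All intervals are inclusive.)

3

Evaluate at each i in [0,6]:
  i=0: ✗ (fails at j=0)
  i=1: ✗ (fails at j=1)
  i=2: ✓ (all of [2,8])
  i=3: ✓ (all of [3,9])
  i=4: ✓ (all of [4,10])
  i=5: ✗ (fails at j=11)
  i=6: ✗ (fails at j=11)
Positions where it holds: {2, 3, 4} → 3.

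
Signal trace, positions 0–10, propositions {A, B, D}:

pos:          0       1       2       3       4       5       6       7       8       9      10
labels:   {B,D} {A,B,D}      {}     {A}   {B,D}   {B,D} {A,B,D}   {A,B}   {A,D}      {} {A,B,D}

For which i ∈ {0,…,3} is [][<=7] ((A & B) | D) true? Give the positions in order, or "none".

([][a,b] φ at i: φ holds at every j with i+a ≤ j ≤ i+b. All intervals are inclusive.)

none

Evaluate at each i in [0,3]:
  i=0: ✗ (fails at j=2)
  i=1: ✗ (fails at j=2)
  i=2: ✗ (fails at j=2)
  i=3: ✗ (fails at j=3)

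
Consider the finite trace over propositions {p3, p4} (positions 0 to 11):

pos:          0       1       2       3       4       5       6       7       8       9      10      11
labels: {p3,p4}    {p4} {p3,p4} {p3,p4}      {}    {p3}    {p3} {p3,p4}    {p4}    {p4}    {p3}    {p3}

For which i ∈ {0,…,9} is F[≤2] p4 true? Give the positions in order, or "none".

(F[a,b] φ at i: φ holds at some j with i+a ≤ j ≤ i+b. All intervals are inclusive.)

0, 1, 2, 3, 5, 6, 7, 8, 9

Evaluate at each i in [0,9]:
  i=0: ✓ (witness j=0)
  i=1: ✓ (witness j=1)
  i=2: ✓ (witness j=2)
  i=3: ✓ (witness j=3)
  i=4: ✗ (none in [4,6])
  i=5: ✓ (witness j=7)
  i=6: ✓ (witness j=7)
  i=7: ✓ (witness j=7)
  i=8: ✓ (witness j=8)
  i=9: ✓ (witness j=9)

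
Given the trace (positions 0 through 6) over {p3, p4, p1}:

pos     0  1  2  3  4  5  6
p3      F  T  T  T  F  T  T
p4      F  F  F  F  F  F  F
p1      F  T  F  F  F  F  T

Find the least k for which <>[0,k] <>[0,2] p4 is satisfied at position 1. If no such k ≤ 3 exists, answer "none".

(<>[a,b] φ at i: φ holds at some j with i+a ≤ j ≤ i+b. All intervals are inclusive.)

none

Scan j = 1,2,… for <>[0,2] p4:
  j=1: fails
  j=2: fails
  j=3: fails
  j=4: fails
No j in [1,4] satisfies it → none.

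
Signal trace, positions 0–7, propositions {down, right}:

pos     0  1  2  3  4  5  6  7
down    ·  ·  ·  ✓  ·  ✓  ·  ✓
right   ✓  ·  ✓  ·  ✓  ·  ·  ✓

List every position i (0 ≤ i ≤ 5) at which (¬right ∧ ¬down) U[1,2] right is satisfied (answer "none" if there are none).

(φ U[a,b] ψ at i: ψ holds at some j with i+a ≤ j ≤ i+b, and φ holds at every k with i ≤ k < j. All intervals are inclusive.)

Evaluate at each i in [0,5]:
  i=0: ✗ (lhs fails at k=0 before rhs at j=2)
  i=1: ✓ (rhs at j=2; lhs holds on [1,1])
  i=2: ✗ (lhs fails at k=2 before rhs at j=4)
  i=3: ✗ (lhs fails at k=3 before rhs at j=4)
  i=4: ✗ (no rhs in [5,6])
  i=5: ✗ (lhs fails at k=5 before rhs at j=7)

1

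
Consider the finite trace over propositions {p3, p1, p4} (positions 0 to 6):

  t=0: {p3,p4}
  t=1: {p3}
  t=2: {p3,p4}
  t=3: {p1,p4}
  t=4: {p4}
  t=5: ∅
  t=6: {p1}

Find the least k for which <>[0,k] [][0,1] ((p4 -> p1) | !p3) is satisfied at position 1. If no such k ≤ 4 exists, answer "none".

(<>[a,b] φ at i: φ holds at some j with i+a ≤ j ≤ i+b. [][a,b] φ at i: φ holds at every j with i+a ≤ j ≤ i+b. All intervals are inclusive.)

Scan j = 1,2,… for [][0,1] ((p4 -> p1) | !p3):
  j=1: fails
  j=2: fails
  j=3: holds
First hit at j=3, so smallest k = 3-1 = 2.

2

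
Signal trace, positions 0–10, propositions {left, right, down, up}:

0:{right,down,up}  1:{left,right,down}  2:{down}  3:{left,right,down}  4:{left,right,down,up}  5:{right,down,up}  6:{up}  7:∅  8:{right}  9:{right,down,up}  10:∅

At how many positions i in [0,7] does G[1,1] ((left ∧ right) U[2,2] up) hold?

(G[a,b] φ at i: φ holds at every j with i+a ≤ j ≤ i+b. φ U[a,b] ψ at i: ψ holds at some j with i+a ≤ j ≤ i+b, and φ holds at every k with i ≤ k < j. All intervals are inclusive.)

Evaluate at each i in [0,7]:
  i=0: ✗ (fails at j=1)
  i=1: ✗ (fails at j=2)
  i=2: ✓ (all of [3,3])
  i=3: ✗ (fails at j=4)
  i=4: ✗ (fails at j=5)
  i=5: ✗ (fails at j=6)
  i=6: ✗ (fails at j=7)
  i=7: ✗ (fails at j=8)
Positions where it holds: {2} → 1.

1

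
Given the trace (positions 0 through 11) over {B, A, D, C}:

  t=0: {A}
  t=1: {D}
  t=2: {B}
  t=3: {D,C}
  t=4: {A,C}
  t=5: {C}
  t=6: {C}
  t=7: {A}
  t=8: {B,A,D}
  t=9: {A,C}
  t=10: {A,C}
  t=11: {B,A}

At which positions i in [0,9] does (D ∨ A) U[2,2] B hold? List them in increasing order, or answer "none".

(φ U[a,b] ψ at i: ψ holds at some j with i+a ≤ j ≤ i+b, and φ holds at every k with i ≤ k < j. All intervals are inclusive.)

0, 9

Evaluate at each i in [0,9]:
  i=0: ✓ (rhs at j=2; lhs holds on [0,1])
  i=1: ✗ (no rhs in [3,3])
  i=2: ✗ (no rhs in [4,4])
  i=3: ✗ (no rhs in [5,5])
  i=4: ✗ (no rhs in [6,6])
  i=5: ✗ (no rhs in [7,7])
  i=6: ✗ (lhs fails at k=6 before rhs at j=8)
  i=7: ✗ (no rhs in [9,9])
  i=8: ✗ (no rhs in [10,10])
  i=9: ✓ (rhs at j=11; lhs holds on [9,10])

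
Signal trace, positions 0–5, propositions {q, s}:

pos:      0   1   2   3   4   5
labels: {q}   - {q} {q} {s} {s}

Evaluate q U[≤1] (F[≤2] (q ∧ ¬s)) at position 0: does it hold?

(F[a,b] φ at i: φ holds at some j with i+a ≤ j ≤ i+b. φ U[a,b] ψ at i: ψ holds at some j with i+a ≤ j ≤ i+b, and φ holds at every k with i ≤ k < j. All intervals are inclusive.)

Yes

Need some j in [0,1] with F[≤2] (q ∧ ¬s), and q at every k in [0,j-1].
  j=0: F[≤2] (q ∧ ¬s) holds; no prefix to check → satisfied.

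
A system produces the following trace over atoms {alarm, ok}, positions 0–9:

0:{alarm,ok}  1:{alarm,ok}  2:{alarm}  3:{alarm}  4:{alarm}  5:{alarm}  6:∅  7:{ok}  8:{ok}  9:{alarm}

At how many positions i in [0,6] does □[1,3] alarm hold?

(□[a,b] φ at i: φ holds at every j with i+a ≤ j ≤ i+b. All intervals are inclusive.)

Evaluate at each i in [0,6]:
  i=0: ✓ (all of [1,3])
  i=1: ✓ (all of [2,4])
  i=2: ✓ (all of [3,5])
  i=3: ✗ (fails at j=6)
  i=4: ✗ (fails at j=6)
  i=5: ✗ (fails at j=6)
  i=6: ✗ (fails at j=7)
Positions where it holds: {0, 1, 2} → 3.

3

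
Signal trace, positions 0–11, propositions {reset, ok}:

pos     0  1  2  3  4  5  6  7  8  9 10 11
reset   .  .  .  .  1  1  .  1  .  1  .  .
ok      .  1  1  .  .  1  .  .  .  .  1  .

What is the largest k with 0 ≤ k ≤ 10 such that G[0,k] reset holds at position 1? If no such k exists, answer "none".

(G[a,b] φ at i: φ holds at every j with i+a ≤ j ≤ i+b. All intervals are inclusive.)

none

reset must hold from j=1 onward; find where it first fails.
  j=1: fails → no k works.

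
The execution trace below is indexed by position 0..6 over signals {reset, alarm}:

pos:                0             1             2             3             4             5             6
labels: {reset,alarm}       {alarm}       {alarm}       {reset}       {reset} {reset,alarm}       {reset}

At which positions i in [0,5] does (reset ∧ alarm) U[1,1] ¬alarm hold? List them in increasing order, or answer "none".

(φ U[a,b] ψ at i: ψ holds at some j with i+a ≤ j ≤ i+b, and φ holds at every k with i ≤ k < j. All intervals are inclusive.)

5

Evaluate at each i in [0,5]:
  i=0: ✗ (no rhs in [1,1])
  i=1: ✗ (no rhs in [2,2])
  i=2: ✗ (lhs fails at k=2 before rhs at j=3)
  i=3: ✗ (lhs fails at k=3 before rhs at j=4)
  i=4: ✗ (no rhs in [5,5])
  i=5: ✓ (rhs at j=6; lhs holds on [5,5])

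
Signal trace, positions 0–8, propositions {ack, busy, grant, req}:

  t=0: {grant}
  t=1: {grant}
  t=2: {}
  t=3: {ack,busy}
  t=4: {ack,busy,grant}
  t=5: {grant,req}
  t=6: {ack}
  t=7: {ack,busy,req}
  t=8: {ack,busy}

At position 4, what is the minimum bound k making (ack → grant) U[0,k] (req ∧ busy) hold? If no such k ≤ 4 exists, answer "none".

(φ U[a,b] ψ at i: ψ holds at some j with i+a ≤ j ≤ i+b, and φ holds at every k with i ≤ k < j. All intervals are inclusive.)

none

Need earliest j ≥ 4 with (req ∧ busy), and (ack → grant) at every k in [4,j-1].
  j=4: rhs fails.
  j=5: rhs fails.
  j=6: rhs fails.
  j=7: rhs holds but lhs fails at k=6.
  j=8: rhs fails.
No witness within the range → none.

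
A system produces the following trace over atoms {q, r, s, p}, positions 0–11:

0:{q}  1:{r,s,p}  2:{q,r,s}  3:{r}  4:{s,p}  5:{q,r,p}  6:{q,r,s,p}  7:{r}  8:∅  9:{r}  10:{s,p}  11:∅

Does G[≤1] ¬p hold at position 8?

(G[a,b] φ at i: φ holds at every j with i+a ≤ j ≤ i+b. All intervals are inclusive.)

Check ¬p at every j in [8,9]:
  j=8: true
  j=9: true
All positions satisfy it → formula holds.

True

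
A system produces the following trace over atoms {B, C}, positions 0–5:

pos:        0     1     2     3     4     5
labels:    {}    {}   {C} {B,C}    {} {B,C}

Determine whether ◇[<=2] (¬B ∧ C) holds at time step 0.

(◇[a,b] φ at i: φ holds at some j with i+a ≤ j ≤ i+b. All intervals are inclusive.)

Check (¬B ∧ C) at each j in [0,2]:
  j=0: false
  j=1: false
  j=2: true
Found at j=2 → formula holds.

Yes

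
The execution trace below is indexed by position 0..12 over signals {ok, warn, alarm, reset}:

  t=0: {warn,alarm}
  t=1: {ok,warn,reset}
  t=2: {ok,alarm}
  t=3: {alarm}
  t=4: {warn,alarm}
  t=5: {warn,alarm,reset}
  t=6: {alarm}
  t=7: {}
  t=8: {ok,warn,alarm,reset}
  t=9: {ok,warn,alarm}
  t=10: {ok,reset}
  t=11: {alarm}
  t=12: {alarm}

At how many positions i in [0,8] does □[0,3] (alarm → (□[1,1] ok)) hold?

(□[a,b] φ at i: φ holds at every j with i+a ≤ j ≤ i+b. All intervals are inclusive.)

1

Evaluate at each i in [0,8]:
  i=0: ✗ (fails at j=2)
  i=1: ✗ (fails at j=2)
  i=2: ✗ (fails at j=2)
  i=3: ✗ (fails at j=3)
  i=4: ✗ (fails at j=4)
  i=5: ✗ (fails at j=5)
  i=6: ✗ (fails at j=6)
  i=7: ✓ (all of [7,10])
  i=8: ✗ (fails at j=11)
Positions where it holds: {7} → 1.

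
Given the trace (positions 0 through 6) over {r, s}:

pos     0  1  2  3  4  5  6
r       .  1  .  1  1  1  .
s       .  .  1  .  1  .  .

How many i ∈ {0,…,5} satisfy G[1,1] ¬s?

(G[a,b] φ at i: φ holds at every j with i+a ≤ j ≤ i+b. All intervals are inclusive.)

Evaluate at each i in [0,5]:
  i=0: ✓ (all of [1,1])
  i=1: ✗ (fails at j=2)
  i=2: ✓ (all of [3,3])
  i=3: ✗ (fails at j=4)
  i=4: ✓ (all of [5,5])
  i=5: ✓ (all of [6,6])
Positions where it holds: {0, 2, 4, 5} → 4.

4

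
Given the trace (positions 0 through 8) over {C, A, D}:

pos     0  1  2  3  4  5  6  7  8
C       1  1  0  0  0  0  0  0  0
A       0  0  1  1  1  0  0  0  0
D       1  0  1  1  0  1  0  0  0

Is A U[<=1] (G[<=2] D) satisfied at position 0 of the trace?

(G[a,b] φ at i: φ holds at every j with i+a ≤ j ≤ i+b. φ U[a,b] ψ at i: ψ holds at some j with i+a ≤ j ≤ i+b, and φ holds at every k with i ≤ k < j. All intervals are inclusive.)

No

Need some j in [0,1] with G[<=2] D, and A at every k in [0,j-1].
  j=0: G[<=2] D — fails at 1.
  j=1: G[<=2] D — fails at 1.
No j in the window works → until fails.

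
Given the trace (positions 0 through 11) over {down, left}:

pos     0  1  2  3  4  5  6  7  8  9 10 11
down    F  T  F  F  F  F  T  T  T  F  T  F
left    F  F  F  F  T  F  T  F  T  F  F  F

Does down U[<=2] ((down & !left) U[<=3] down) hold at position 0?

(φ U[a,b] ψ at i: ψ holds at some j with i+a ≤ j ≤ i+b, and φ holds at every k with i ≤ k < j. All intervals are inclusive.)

Need some j in [0,2] with ((down & !left) U[<=3] down), and down at every k in [0,j-1].
  j=0: ((down & !left) U[<=3] down) — fails.
  j=1: ((down & !left) U[<=3] down) holds, but down fails at k=0 → not this j.
  j=2: ((down & !left) U[<=3] down) — fails.
No j in the window works → until fails.

No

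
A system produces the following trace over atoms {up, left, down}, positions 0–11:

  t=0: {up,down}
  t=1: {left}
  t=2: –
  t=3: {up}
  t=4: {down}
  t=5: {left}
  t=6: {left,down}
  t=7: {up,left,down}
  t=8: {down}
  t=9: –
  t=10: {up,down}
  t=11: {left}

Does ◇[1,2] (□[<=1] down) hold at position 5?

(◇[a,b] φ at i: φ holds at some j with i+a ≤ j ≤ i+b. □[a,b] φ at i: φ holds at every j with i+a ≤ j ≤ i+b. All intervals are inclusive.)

True

Check □[<=1] down at each j in [6,7]:
  j=6: holds on [6,7]
  j=7: holds on [7,8]
Found at j=6 → formula holds.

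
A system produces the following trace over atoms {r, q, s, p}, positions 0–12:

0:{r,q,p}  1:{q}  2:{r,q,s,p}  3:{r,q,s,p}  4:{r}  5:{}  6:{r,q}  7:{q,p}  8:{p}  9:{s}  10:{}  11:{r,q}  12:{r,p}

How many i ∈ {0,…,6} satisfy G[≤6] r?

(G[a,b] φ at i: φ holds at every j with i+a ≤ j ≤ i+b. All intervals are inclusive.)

0

Evaluate at each i in [0,6]:
  i=0: ✗ (fails at j=1)
  i=1: ✗ (fails at j=1)
  i=2: ✗ (fails at j=5)
  i=3: ✗ (fails at j=5)
  i=4: ✗ (fails at j=5)
  i=5: ✗ (fails at j=5)
  i=6: ✗ (fails at j=7)
Positions where it holds: {} → 0.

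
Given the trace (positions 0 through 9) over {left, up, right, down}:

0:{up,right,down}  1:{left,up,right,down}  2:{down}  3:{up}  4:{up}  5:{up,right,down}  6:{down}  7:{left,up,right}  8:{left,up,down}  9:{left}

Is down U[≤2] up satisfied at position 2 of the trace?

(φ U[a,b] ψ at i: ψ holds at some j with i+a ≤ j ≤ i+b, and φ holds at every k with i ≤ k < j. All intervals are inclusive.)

Holds

Need some j in [2,4] with up, and down at every k in [2,j-1].
  j=2: up false.
  j=3: up holds; down holds at every k in [2,2] → satisfied.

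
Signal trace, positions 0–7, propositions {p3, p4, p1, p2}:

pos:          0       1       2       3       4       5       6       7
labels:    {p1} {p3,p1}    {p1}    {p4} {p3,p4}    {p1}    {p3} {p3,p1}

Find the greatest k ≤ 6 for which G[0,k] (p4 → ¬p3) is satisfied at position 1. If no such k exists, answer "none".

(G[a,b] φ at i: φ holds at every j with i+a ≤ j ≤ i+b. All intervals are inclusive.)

(p4 → ¬p3) must hold from j=1 onward; find where it first fails.
  j=1: holds
  j=2: holds
  j=3: holds
  j=4: fails
Holds on [1,3], so largest k = 2.

2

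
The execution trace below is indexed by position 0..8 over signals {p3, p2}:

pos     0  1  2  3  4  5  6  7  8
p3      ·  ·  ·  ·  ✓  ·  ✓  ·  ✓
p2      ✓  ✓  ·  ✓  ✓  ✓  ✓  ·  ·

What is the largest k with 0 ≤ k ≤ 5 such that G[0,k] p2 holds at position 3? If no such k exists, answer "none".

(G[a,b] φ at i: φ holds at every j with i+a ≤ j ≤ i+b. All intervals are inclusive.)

p2 must hold from j=3 onward; find where it first fails.
  j=3: holds
  j=4: holds
  j=5: holds
  j=6: holds
  j=7: fails
Holds on [3,6], so largest k = 3.

3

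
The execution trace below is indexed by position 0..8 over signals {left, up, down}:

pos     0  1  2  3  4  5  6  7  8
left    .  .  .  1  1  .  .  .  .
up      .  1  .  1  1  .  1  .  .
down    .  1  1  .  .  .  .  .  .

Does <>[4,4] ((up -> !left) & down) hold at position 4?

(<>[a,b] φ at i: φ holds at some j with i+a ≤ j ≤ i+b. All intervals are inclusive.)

Check ((up -> !left) & down) at each j in [8,8]:
  j=8: false
No position in the window satisfies it → formula fails.

No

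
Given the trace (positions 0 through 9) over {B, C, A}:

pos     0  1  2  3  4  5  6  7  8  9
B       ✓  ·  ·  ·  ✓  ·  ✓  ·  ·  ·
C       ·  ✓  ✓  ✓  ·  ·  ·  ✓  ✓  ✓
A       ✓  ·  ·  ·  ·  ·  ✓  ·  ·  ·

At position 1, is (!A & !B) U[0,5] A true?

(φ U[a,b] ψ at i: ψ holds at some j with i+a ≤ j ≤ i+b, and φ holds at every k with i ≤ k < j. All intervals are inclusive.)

Need some j in [1,6] with A, and (!A & !B) at every k in [1,j-1].
  j=1: A false.
  j=2: A false.
  j=3: A false.
  j=4: A false.
  j=5: A false.
  j=6: A holds, but (!A & !B) fails at k=4 → not this j.
No j in the window works → until fails.

No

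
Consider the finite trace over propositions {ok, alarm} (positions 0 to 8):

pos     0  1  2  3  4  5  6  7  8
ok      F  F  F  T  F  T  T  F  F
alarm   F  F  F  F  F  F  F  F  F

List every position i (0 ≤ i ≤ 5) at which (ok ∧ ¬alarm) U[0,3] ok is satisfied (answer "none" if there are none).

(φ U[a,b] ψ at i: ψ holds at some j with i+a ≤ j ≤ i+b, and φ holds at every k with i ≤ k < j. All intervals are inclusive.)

Evaluate at each i in [0,5]:
  i=0: ✗ (lhs fails at k=0 before rhs at j=3)
  i=1: ✗ (lhs fails at k=1 before rhs at j=3)
  i=2: ✗ (lhs fails at k=2 before rhs at j=3)
  i=3: ✓ (rhs at j=3)
  i=4: ✗ (lhs fails at k=4 before rhs at j=5)
  i=5: ✓ (rhs at j=5)

3, 5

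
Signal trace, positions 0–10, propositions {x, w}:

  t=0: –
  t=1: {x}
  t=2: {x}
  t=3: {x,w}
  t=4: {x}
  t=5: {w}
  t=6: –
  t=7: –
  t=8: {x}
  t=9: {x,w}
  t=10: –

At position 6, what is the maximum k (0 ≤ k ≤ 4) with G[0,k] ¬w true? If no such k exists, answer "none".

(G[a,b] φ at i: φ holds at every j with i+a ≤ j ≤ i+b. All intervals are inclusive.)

¬w must hold from j=6 onward; find where it first fails.
  j=6: holds
  j=7: holds
  j=8: holds
  j=9: fails
Holds on [6,8], so largest k = 2.

2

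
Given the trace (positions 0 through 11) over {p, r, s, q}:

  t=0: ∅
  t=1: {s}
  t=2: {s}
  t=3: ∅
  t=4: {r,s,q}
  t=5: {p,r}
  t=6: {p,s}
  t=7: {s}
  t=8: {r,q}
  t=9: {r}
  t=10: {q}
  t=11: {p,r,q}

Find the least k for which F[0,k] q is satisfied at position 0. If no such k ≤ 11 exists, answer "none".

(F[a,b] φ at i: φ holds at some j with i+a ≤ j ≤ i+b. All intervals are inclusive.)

Scan j = 0,1,… for q:
  j=0: fails
  j=1: fails
  j=2: fails
  j=3: fails
  j=4: holds
First hit at j=4, so smallest k = 4-0 = 4.

4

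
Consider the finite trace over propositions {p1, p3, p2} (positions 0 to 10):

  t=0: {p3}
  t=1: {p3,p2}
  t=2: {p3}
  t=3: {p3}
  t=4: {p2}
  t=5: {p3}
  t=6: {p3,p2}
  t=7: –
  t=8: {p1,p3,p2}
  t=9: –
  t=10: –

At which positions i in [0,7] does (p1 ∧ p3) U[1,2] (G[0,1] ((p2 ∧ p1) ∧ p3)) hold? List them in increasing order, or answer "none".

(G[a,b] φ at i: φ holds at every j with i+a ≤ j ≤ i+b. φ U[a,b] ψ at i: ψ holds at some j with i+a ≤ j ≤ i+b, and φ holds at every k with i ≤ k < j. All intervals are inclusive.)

Evaluate at each i in [0,7]:
  i=0: ✗ (no rhs in [1,2])
  i=1: ✗ (no rhs in [2,3])
  i=2: ✗ (no rhs in [3,4])
  i=3: ✗ (no rhs in [4,5])
  i=4: ✗ (no rhs in [5,6])
  i=5: ✗ (no rhs in [6,7])
  i=6: ✗ (no rhs in [7,8])
  i=7: ✗ (no rhs in [8,9])

none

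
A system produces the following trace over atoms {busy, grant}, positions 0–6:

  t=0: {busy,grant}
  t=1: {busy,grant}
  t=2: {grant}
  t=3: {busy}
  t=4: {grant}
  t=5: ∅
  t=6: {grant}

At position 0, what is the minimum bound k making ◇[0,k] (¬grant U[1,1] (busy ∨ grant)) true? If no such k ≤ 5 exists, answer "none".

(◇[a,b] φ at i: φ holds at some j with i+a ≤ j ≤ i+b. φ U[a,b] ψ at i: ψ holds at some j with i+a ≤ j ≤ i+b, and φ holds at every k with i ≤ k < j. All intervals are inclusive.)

3

Scan j = 0,1,… for (¬grant U[1,1] (busy ∨ grant)):
  j=0: fails
  j=1: fails
  j=2: fails
  j=3: holds
First hit at j=3, so smallest k = 3-0 = 3.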